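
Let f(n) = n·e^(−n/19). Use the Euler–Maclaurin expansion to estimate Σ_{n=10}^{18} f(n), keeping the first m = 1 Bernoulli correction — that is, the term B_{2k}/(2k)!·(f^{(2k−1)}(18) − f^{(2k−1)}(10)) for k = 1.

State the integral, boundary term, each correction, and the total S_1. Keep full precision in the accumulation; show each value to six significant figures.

S_1 ≈ 59.3452

The integral term ∫_10^18 x·e^(−x/19) dx = 52.9231.
½[f(10) + f(18)] = ½[5.90778 + 6.97968] = 6.44373.
So far: 59.3668.
Correction k=1: B_{2}/2! · (f^{(1)}(18) − f^{(1)}(10)) = 1/12 · (0.0204084 − 0.279842) = -0.0216195.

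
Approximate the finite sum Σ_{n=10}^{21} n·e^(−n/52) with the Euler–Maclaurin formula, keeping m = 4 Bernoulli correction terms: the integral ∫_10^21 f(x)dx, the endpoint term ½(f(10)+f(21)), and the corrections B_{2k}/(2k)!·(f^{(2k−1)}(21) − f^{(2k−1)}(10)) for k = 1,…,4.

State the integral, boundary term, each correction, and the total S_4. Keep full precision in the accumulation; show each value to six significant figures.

Integral: ∫_10^21 x·e^(−x/52) dx = 125.204.
Endpoint term: (f(10) + f(21))/2 = (8.25053 + 14.0227)/2 = 11.1366.
Integral + boundary = 136.340.
Order-1 term: 1/12 · (0.398080 − 0.666389) = -0.0223591.
After k=1: 136.318.
Order-2 term: −1/720 · (0.000641114 − 0.000856692) = 2.99413e-07.
After k=2: 136.318.
Order-3 term: 1/30240 · (4.19752e-07 − 5.42507e-07) = -4.05934e-12.
After k=3: 136.318.
Order-4 term: −1/1209600 · (2.22783e-10 − 2.84094e-10) = 5.06866e-17.

S_4 ≈ 136.318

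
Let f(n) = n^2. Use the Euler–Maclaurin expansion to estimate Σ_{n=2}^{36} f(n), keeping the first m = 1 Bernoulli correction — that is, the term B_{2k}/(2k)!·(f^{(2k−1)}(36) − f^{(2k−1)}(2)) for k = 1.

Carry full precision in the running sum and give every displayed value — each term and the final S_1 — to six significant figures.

Integral: ∫_2^36 x^2 dx = 15549.3.
Boundary: ½(f(2) + f(36)) = ½(4.00000 + 1296.00) = 650.000.
Integral + boundary = 16199.3.
Order-1 term: 1/12 · (72.0000 − 4.00000) = 5.66667.

S_1 ≈ 16205.0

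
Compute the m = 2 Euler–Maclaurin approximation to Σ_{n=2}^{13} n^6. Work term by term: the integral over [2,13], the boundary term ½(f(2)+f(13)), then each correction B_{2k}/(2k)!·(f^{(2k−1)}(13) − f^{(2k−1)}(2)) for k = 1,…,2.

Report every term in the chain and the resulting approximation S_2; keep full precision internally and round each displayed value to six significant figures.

∫_2^13 x^6 dx evaluates to 8.96406e+06.
½[f(2) + f(13)] = ½[64.0000 + 4.82681e+06] = 2.41344e+06.
So far: 1.13775e+07.
Order-1 term: 1/12 · (2.22776e+06 − 192.000) = 185630.
Running total after k=1: 1.15631e+07.
Order-2 term: −1/720 · (263640 − 960.000) = -364.833.

S_2 ≈ 1.15628e+07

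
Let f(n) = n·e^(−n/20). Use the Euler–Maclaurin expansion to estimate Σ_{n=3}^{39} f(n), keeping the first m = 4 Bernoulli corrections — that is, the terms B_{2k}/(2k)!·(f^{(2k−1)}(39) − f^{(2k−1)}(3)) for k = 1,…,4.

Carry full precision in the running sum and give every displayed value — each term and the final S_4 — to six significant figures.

S_4 ≈ 232.035

Integral: ∫_3^39 x·e^(−x/20) dx = 228.042.
Boundary: ½(f(3) + f(39)) = ½(2.58212 + 5.54869) = 4.06541.
So far: 232.108.
Order-1 term: 1/12 · (-0.135160 − 0.731602) = -0.0722302.
Running total after k=1: 232.035.
Order-2 term: −1/720 · (0.000373469 − 0.00613254) = 7.99872e-06.
Running total after k=2: 232.035.
Order-3 term: 1/30240 · (2.71210e-06 − 2.60902e-05) = -7.73086e-10.
Running total after k=3: 232.035.
Order-4 term: −1/1209600 · (1.12263e-08 − 9.21227e-08) = 6.68786e-14.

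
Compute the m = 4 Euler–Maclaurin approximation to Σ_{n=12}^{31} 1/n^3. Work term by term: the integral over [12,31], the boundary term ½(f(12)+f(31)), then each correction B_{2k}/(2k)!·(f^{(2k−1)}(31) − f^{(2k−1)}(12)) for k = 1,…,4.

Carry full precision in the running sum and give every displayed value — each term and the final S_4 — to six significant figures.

S_4 ≈ 0.00326982

The integral term ∫_12^31 1/x^3 dx = 0.00295193.
Endpoint term: (f(12) + f(31))/2 = (0.000578704 + 3.35672e-05)/2 = 0.000306135.
So far: 0.00325807.
Order-1 term: 1/12 · (-3.24844e-06 − (-0.000144676)) = 1.17856e-05.
Running total after k=1: 0.00326985.
Order-2 term: −1/720 · (-6.76054e-08 − (-2.00939e-05)) = -2.78143e-08.
Running total after k=2: 0.00326982.
Order-3 term: 1/30240 · (-2.95466e-09 − (-5.86071e-06)) = 1.93709e-10.
Running total after k=3: 0.00326982.
Order-4 term: −1/1209600 · (-2.21369e-10 − (-2.93036e-06)) = -2.42240e-12.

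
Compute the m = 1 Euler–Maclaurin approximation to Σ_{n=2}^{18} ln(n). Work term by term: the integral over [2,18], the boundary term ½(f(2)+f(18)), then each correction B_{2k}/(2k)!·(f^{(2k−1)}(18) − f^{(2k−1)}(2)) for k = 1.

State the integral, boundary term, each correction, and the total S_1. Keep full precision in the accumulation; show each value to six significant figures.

The integral term ∫_2^18 ln(x) dx = 34.6404.
Endpoint term: (f(2) + f(18))/2 = (0.693147 + 2.89037)/2 = 1.79176.
So far: 36.4322.
Correction k=1: B_{2}/2! · (f^{(1)}(18) − f^{(1)}(2)) = 1/12 · (0.0555556 − 0.500000) = -0.0370370.

S_1 ≈ 36.3951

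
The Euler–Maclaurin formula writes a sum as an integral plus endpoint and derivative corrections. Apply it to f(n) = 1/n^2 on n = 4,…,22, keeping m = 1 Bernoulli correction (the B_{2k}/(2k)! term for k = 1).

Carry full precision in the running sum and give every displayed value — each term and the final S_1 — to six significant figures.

S_1 ≈ 0.239417

Integral: ∫_4^22 1/x^2 dx = 0.204545.
½[f(4) + f(22)] = ½[0.0625000 + 0.00206612] = 0.0322831.
Integral + boundary = 0.236829.
Correction k=1: B_{2}/2! · (f^{(1)}(22) − f^{(1)}(4)) = 1/12 · (-0.000187829 − (-0.0312500)) = 0.00258851.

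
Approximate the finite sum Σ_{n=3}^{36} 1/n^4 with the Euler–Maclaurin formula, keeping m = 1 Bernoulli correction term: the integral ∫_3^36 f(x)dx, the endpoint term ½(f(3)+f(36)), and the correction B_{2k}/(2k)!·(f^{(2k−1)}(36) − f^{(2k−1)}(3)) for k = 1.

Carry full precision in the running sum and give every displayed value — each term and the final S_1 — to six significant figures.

The integral term ∫_3^36 1/x^4 dx = 0.0123385.
Endpoint term: (f(3) + f(36))/2 = (0.0123457 + 5.95374e-07)/2 = 0.00617314.
Integral + boundary = 0.0185117.
k=1: B_{2}/(2)! × [f^{(1)}(36) − f^{(1)}(3)] = 1/12 × (-6.61527e-08 − (-0.0164609)) = 0.00137174.

S_1 ≈ 0.0198834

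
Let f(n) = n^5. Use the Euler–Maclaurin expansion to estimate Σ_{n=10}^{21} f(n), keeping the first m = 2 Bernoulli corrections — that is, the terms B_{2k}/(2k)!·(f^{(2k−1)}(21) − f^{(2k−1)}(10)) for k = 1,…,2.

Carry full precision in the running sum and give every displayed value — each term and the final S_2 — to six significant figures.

S_2 ≈ 1.62966e+07

The integral term ∫_10^21 x^5 dx = 1.41277e+07.
Endpoint term: (f(10) + f(21))/2 = (100000 + 4.08410e+06)/2 = 2.09205e+06.
Running total after boundary: 1.62197e+07.
k=1: B_{2}/(2)! × [f^{(1)}(21) − f^{(1)}(10)] = 1/12 × (972405 − 50000.0) = 76867.1.
Partial sum through k=1: 1.62966e+07.
k=2: B_{4}/(4)! × [f^{(3)}(21) − f^{(3)}(10)] = −1/720 × (26460.0 − 6000.00) = -28.4167.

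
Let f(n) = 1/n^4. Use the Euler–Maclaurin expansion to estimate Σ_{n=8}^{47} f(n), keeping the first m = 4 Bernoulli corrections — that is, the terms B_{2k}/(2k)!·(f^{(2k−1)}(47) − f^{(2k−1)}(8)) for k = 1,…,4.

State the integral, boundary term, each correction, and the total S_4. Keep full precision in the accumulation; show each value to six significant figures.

S_4 ≈ 0.000780097

∫_8^47 1/x^4 dx evaluates to 0.000647831.
½[f(8) + f(47)] = ½[0.000244141 + 2.04931e-07] = 0.000122173.
Integral + boundary = 0.000770004.
Correction k=1: B_{2}/2! · (f^{(1)}(47) − f^{(1)}(8)) = 1/12 · (-1.74410e-08 − (-0.000122070)) = 1.01711e-05.
Partial sum through k=1: 0.000780175.
Correction k=2: B_{4}/4! · (f^{(3)}(47) − f^{(3)}(8)) = −1/720 · (-2.36862e-10 − (-5.72205e-05)) = -7.94725e-08.
Partial sum through k=2: 0.000780095.
Correction k=3: B_{6}/6! · (f^{(5)}(47) − f^{(5)}(8)) = 1/30240 · (-6.00466e-12 − (-5.00679e-05)) = 1.65568e-09.
Partial sum through k=3: 0.000780097.
Correction k=4: B_{8}/8! · (f^{(7)}(47) − f^{(7)}(8)) = −1/1209600 · (-2.44644e-13 − (-7.04080e-05)) = -5.82077e-11.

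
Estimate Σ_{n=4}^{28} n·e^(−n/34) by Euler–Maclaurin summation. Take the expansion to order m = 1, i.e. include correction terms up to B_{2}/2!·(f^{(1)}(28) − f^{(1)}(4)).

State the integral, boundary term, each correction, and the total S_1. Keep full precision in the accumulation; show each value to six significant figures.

Integral: ∫_4^28 x·e^(−x/34) dx = 223.442.
Boundary: ½(f(4) + f(28)) = ½(3.55604 + 12.2886) = 7.92234.
So far: 231.364.
k=1: B_{2}/(2)! × [f^{(1)}(28) − f^{(1)}(4)] = 1/12 × (0.0774494 − 0.784420) = -0.0589142.

S_1 ≈ 231.305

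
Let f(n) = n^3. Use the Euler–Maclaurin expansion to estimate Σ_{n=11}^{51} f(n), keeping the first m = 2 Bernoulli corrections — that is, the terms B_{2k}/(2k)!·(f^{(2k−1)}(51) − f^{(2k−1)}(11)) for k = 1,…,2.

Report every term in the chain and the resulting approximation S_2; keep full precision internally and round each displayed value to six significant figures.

Integral: ∫_11^51 x^3 dx = 1.68764e+06.
½[f(11) + f(51)] = ½[1331.00 + 132651] = 66991.0.
Integral + boundary = 1.75463e+06.
Order-1 term: 1/12 · (7803.00 − 363.000) = 620.000.
Running total after k=1: 1.75525e+06.
Order-2 term: −1/720 · (6.00000 − 6.00000) = 0.00000.

S_2 ≈ 1.75525e+06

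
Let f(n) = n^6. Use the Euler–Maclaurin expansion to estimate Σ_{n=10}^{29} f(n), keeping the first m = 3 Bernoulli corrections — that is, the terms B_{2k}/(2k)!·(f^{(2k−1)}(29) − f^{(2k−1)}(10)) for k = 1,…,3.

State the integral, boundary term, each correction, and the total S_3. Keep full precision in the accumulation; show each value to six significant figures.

S_3 ≈ 2.77095e+09

The integral term ∫_10^29 x^6 dx = 2.46284e+09.
Endpoint term: (f(10) + f(29))/2 = (1.00000e+06 + 5.94823e+08)/2 = 2.97912e+08.
So far: 2.76075e+09.
Correction k=1: B_{2}/2! · (f^{(1)}(29) − f^{(1)}(10)) = 1/12 · (1.23067e+08 − 600000) = 1.02056e+07.
Running total after k=1: 2.77096e+09.
Correction k=2: B_{4}/4! · (f^{(3)}(29) − f^{(3)}(10)) = −1/720 · (2.92668e+06 − 120000) = -3898.17.
Running total after k=2: 2.77095e+09.
Correction k=3: B_{6}/6! · (f^{(5)}(29) − f^{(5)}(10)) = 1/30240 · (20880.0 − 7200.00) = 0.452381.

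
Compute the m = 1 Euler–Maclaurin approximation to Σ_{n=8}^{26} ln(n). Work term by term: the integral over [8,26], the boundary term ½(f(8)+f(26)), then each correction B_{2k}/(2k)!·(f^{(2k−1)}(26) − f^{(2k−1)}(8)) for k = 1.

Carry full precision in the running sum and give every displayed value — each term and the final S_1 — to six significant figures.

S_1 ≈ 52.7365

The integral term ∫_8^26 ln(x) dx = 50.0750.
Boundary: ½(f(8) + f(26)) = ½(2.07944 + 3.25810) = 2.66877.
So far: 52.7437.
k=1: B_{2}/(2)! × [f^{(1)}(26) − f^{(1)}(8)] = 1/12 × (0.0384615 − 0.125000) = -0.00721154.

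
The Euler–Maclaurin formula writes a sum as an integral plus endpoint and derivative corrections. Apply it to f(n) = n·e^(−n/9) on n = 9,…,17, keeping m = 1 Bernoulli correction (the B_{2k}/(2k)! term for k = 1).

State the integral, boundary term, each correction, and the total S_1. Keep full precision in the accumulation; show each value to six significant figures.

The integral term ∫_9^17 x·e^(−x/9) dx = 24.2064.
Endpoint term: (f(9) + f(17))/2 = (3.31091 + 2.57108)/2 = 2.94100.
So far: 27.1474.
k=1: B_{2}/(2)! × [f^{(1)}(17) − f^{(1)}(9)] = 1/12 × (-0.134435 − 0.00000) = -0.0112029.

S_1 ≈ 27.1362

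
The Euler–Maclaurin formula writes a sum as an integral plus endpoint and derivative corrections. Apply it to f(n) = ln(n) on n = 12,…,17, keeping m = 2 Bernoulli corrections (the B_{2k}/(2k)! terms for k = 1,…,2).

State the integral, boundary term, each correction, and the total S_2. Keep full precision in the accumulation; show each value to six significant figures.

Integral: ∫_12^17 ln(x) dx = 13.3457.
Endpoint term: (f(12) + f(17))/2 = (2.48491 + 2.83321)/2 = 2.65906.
Running total after boundary: 16.0048.
Correction k=1: B_{2}/2! · (f^{(1)}(17) − f^{(1)}(12)) = 1/12 · (0.0588235 − 0.0833333) = -0.00204248.
After k=1: 16.0028.
Correction k=2: B_{4}/4! · (f^{(3)}(17) − f^{(3)}(12)) = −1/720 · (0.000407083 − 0.00115741) = 1.04212e-06.

S_2 ≈ 16.0028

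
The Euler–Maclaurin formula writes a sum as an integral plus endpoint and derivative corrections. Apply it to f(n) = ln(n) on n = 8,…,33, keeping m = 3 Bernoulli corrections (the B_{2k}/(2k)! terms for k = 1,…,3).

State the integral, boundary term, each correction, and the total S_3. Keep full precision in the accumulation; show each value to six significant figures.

S_3 ≈ 76.5293

Integral: ∫_8^33 ln(x) dx = 73.7492.
Boundary: ½(f(8) + f(33)) = ½(2.07944 + 3.49651) = 2.78797.
So far: 76.5372.
Correction k=1: B_{2}/2! · (f^{(1)}(33) − f^{(1)}(8)) = 1/12 · (0.0303030 − 0.125000) = -0.00789141.
Running total after k=1: 76.5293.
Correction k=2: B_{4}/4! · (f^{(3)}(33) − f^{(3)}(8)) = −1/720 · (5.56529e-05 − 0.00390625) = 5.34805e-06.
Running total after k=2: 76.5293.
Correction k=3: B_{6}/6! · (f^{(5)}(33) − f^{(5)}(8)) = 1/30240 · (6.13256e-07 − 0.000732422) = -2.42000e-08.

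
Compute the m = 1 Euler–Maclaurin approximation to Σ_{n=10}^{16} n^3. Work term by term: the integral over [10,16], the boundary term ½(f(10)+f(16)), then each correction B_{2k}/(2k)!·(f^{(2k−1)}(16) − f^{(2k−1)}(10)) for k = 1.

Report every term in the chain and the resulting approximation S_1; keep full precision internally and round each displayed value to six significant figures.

Integral: ∫_10^16 x^3 dx = 13884.0.
Boundary: ½(f(10) + f(16)) = ½(1000.00 + 4096.00) = 2548.00.
Integral + boundary = 16432.0.
Correction k=1: B_{2}/2! · (f^{(1)}(16) − f^{(1)}(10)) = 1/12 · (768.000 − 300.000) = 39.0000.

S_1 ≈ 16471.0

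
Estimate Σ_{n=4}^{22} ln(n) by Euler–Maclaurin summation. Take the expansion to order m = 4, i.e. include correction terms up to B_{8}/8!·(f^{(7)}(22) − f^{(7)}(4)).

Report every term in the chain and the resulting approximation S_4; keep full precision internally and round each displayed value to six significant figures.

S_4 ≈ 46.6794

∫_4^22 ln(x) dx evaluates to 44.4578.
Endpoint term: (f(4) + f(22))/2 = (1.38629 + 3.09104)/2 = 2.23867.
Integral + boundary = 46.6964.
Order-1 term: 1/12 · (0.0454545 − 0.250000) = -0.0170455.
After k=1: 46.6794.
Order-2 term: −1/720 · (0.000187829 − 0.0312500) = 4.31419e-05.
After k=2: 46.6794.
Order-3 term: 1/30240 · (4.65691e-06 − 0.0234375) = -7.74896e-07.
After k=3: 46.6794.
Order-4 term: −1/1209600 · (2.88651e-07 − 0.0439453) = 3.63302e-08.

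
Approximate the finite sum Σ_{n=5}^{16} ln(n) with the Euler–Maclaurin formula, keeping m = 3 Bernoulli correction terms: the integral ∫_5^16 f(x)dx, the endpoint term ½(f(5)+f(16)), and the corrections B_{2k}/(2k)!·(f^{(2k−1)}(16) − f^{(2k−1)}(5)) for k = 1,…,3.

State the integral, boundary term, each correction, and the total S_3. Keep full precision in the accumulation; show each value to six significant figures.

S_3 ≈ 27.4938

∫_5^16 ln(x) dx evaluates to 25.3142.
½[f(5) + f(16)] = ½[1.60944 + 2.77259] = 2.19101.
Integral + boundary = 27.5052.
k=1: B_{2}/(2)! × [f^{(1)}(16) − f^{(1)}(5)] = 1/12 × (0.0625000 − 0.200000) = -0.0114583.
Running total after k=1: 27.4938.
k=2: B_{4}/(4)! × [f^{(3)}(16) − f^{(3)}(5)] = −1/720 × (0.000488281 − 0.0160000) = 2.15441e-05.
Running total after k=2: 27.4938.
k=3: B_{6}/(6)! × [f^{(5)}(16) − f^{(5)}(5)] = 1/30240 × (2.28882e-05 − 0.00768000) = -2.53211e-07.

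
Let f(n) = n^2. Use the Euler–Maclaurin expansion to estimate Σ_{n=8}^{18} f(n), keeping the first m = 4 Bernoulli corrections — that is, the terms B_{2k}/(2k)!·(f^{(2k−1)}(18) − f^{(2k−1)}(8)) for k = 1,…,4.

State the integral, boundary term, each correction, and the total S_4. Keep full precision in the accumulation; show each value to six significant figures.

Integral: ∫_8^18 x^2 dx = 1773.33.
Endpoint term: (f(8) + f(18))/2 = (64.0000 + 324.000)/2 = 194.000.
So far: 1967.33.
k=1: B_{2}/(2)! × [f^{(1)}(18) − f^{(1)}(8)] = 1/12 × (36.0000 − 16.0000) = 1.66667.
Running total after k=1: 1969.00.
k=2: B_{4}/(4)! × [f^{(3)}(18) − f^{(3)}(8)] = −1/720 × (0.00000 − 0.00000) = 0.00000.
Running total after k=2: 1969.00.
k=3: B_{6}/(6)! × [f^{(5)}(18) − f^{(5)}(8)] = 1/30240 × (0.00000 − 0.00000) = 0.00000.
Running total after k=3: 1969.00.
k=4: B_{8}/(8)! × [f^{(7)}(18) − f^{(7)}(8)] = −1/1209600 × (0.00000 − 0.00000) = 0.00000.

S_4 ≈ 1969.00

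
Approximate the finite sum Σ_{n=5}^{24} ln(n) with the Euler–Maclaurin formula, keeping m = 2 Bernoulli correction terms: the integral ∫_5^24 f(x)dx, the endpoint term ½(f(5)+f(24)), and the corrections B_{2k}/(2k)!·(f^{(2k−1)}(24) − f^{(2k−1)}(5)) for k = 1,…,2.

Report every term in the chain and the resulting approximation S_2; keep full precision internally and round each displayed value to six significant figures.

∫_5^24 ln(x) dx evaluates to 49.2261.
Endpoint term: (f(5) + f(24))/2 = (1.60944 + 3.17805)/2 = 2.39375.
So far: 51.6198.
Correction k=1: B_{2}/2! · (f^{(1)}(24) − f^{(1)}(5)) = 1/12 · (0.0416667 − 0.200000) = -0.0131944.
Partial sum through k=1: 51.6067.
Correction k=2: B_{4}/4! · (f^{(3)}(24) − f^{(3)}(5)) = −1/720 · (0.000144676 − 0.0160000) = 2.20213e-05.

S_2 ≈ 51.6067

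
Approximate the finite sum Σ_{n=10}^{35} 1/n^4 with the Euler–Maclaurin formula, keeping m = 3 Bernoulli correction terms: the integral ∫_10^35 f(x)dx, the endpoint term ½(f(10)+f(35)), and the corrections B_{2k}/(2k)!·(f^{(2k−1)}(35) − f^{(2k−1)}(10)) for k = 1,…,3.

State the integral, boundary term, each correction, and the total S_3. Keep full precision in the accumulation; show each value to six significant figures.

Integral: ∫_10^35 1/x^4 dx = 0.000325559.
½[f(10) + f(35)] = ½[0.000100000 + 6.66389e-07] = 5.03332e-05.
Running total after boundary: 0.000375892.
k=1: B_{2}/(2)! × [f^{(1)}(35) − f^{(1)}(10)] = 1/12 × (-7.61587e-08 − (-4.00000e-05)) = 3.32699e-06.
After k=1: 0.000379219.
k=2: B_{4}/(4)! × [f^{(3)}(35) − f^{(3)}(10)] = −1/720 × (-1.86511e-09 − (-1.20000e-05)) = -1.66641e-08.
After k=2: 0.000379202.
k=3: B_{6}/(6)! × [f^{(5)}(35) − f^{(5)}(10)] = 1/30240 × (-8.52623e-11 − (-6.72000e-06)) = 2.22219e-10.

S_3 ≈ 0.000379203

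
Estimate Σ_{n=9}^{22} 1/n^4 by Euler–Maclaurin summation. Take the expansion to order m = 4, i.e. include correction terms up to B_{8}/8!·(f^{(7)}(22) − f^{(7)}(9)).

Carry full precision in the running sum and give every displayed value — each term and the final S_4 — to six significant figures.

∫_9^22 1/x^4 dx evaluates to 0.000425943.
Boundary: ½(f(9) + f(22)) = ½(0.000152416 + 4.26883e-06) = 7.83423e-05.
Running total after boundary: 0.000504285.
k=1: B_{2}/(2)! × [f^{(1)}(22) − f^{(1)}(9)] = 1/12 × (-7.76152e-07 − (-6.77404e-05)) = 5.58035e-06.
Running total after k=1: 0.000509865.
k=2: B_{4}/(4)! × [f^{(3)}(22) − f^{(3)}(9)] = −1/720 × (-4.81086e-08 − (-2.50890e-05)) = -3.47790e-08.
Running total after k=2: 0.000509830.
k=3: B_{6}/(6)! × [f^{(5)}(22) − f^{(5)}(9)] = 1/30240 × (-5.56628e-09 − (-1.73455e-05)) = 5.73410e-10.
Running total after k=3: 0.000509831.
k=4: B_{8}/(8)! × [f^{(7)}(22) − f^{(7)}(9)] = −1/1209600 × (-1.03505e-09 − (-1.92728e-05)) = -1.59323e-11.

S_4 ≈ 0.000509831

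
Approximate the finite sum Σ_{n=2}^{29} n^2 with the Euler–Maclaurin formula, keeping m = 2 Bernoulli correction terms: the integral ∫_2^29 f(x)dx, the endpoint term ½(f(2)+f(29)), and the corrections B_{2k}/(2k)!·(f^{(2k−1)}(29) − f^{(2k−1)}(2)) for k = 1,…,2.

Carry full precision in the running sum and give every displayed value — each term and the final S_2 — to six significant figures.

S_2 ≈ 8554.00

Integral: ∫_2^29 x^2 dx = 8127.00.
½[f(2) + f(29)] = ½[4.00000 + 841.000] = 422.500.
Running total after boundary: 8549.50.
Order-1 term: 1/12 · (58.0000 − 4.00000) = 4.50000.
Partial sum through k=1: 8554.00.
Order-2 term: −1/720 · (0.00000 − 0.00000) = 0.00000.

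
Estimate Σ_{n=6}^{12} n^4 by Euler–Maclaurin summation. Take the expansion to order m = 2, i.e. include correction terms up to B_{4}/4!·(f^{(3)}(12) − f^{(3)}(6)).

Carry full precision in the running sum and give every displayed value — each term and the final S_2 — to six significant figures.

S_2 ≈ 59731.0

Integral: ∫_6^12 x^4 dx = 48211.2.
½[f(6) + f(12)] = ½[1296.00 + 20736.0] = 11016.0.
So far: 59227.2.
Order-1 term: 1/12 · (6912.00 − 864.000) = 504.000.
Partial sum through k=1: 59731.2.
Order-2 term: −1/720 · (288.000 − 144.000) = -0.200000.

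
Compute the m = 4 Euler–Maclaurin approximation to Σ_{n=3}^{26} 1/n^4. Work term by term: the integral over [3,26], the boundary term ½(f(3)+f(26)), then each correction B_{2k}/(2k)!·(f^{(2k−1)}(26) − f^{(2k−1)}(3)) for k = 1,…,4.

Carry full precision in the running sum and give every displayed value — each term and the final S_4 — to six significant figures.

Integral: ∫_3^26 1/x^4 dx = 0.0123267.
Boundary: ½(f(3) + f(26)) = ½(0.0123457 + 2.18830e-06) = 0.00617393.
Running total after boundary: 0.0185006.
Order-1 term: 1/12 · (-3.36661e-07 − (-0.0164609)) = 0.00137171.
Partial sum through k=1: 0.0198724.
Order-2 term: −1/720 · (-1.49406e-08 − (-0.0548697)) = -7.62079e-05.
Partial sum through k=2: 0.0197962.
Order-3 term: 1/30240 · (-1.23768e-09 − (-0.341411)) = 1.12901e-05.
Partial sum through k=3: 0.0198074.
Order-4 term: −1/1209600 · (-1.64780e-10 − (-3.41411)) = -2.82251e-06.

S_4 ≈ 0.0198046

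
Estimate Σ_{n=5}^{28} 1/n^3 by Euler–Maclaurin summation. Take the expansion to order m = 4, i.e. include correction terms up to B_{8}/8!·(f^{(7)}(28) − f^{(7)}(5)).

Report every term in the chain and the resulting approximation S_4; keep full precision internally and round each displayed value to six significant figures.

∫_5^28 1/x^3 dx evaluates to 0.0193622.
Boundary: ½(f(5) + f(28)) = ½(0.00800000 + 4.55539e-05) = 0.00402278.
Integral + boundary = 0.0233850.
Correction k=1: B_{2}/2! · (f^{(1)}(28) − f^{(1)}(5)) = 1/12 · (-4.88078e-06 − (-0.00480000)) = 0.000399593.
Running total after k=1: 0.0237846.
Correction k=2: B_{4}/4! · (f^{(3)}(28) − f^{(3)}(5)) = −1/720 · (-1.24510e-07 − (-0.00384000)) = -5.33316e-06.
Running total after k=2: 0.0237793.
Correction k=3: B_{6}/6! · (f^{(5)}(28) − f^{(5)}(5)) = 1/30240 · (-6.67016e-09 − (-0.00645120)) = 2.13333e-07.
Running total after k=3: 0.0237795.
Correction k=4: B_{8}/8! · (f^{(7)}(28) − f^{(7)}(5)) = −1/1209600 · (-6.12566e-10 − (-0.0185795)) = -1.53600e-08.

S_4 ≈ 0.0237795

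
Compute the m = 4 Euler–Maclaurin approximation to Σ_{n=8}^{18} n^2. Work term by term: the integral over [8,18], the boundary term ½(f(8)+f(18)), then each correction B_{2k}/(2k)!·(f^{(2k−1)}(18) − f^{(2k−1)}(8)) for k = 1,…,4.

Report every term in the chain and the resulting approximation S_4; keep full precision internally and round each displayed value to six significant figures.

∫_8^18 x^2 dx evaluates to 1773.33.
Endpoint term: (f(8) + f(18))/2 = (64.0000 + 324.000)/2 = 194.000.
Integral + boundary = 1967.33.
Correction k=1: B_{2}/2! · (f^{(1)}(18) − f^{(1)}(8)) = 1/12 · (36.0000 − 16.0000) = 1.66667.
After k=1: 1969.00.
Correction k=2: B_{4}/4! · (f^{(3)}(18) − f^{(3)}(8)) = −1/720 · (0.00000 − 0.00000) = 0.00000.
After k=2: 1969.00.
Correction k=3: B_{6}/6! · (f^{(5)}(18) − f^{(5)}(8)) = 1/30240 · (0.00000 − 0.00000) = 0.00000.
After k=3: 1969.00.
Correction k=4: B_{8}/8! · (f^{(7)}(18) − f^{(7)}(8)) = −1/1209600 · (0.00000 − 0.00000) = 0.00000.

S_4 ≈ 1969.00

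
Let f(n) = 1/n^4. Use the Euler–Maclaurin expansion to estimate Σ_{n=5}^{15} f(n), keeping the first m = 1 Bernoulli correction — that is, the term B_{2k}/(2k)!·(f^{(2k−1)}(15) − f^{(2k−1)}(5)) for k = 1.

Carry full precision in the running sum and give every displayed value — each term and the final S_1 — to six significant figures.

Integral: ∫_5^15 1/x^4 dx = 0.00256790.
½[f(5) + f(15)] = ½[0.00160000 + 1.97531e-05] = 0.000809877.
So far: 0.00337778.
Order-1 term: 1/12 · (-5.26749e-06 − (-0.00128000)) = 0.000106228.

S_1 ≈ 0.00348401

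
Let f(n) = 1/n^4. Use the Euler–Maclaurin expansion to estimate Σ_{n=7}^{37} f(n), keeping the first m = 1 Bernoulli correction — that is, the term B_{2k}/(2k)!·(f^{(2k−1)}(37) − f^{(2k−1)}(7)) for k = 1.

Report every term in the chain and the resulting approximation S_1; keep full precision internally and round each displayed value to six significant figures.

S_1 ≈ 0.00119358

∫_7^37 1/x^4 dx evaluates to 0.000965237.
Boundary: ½(f(7) + f(37)) = ½(0.000416493 + 5.33572e-07) = 0.000208513.
Integral + boundary = 0.00117375.
Order-1 term: 1/12 · (-5.76835e-08 − (-0.000237996)) = 1.98282e-05.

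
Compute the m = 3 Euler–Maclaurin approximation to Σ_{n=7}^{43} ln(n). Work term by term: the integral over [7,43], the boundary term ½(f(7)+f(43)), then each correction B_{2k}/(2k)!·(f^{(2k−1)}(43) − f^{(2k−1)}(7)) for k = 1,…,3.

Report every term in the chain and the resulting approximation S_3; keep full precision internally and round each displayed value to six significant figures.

The integral term ∫_7^43 ln(x) dx = 112.110.
Endpoint term: (f(7) + f(43))/2 = (1.94591 + 3.76120)/2 = 2.85356.
So far: 114.964.
Correction k=1: B_{2}/2! · (f^{(1)}(43) − f^{(1)}(7)) = 1/12 · (0.0232558 − 0.142857) = -0.00996678.
After k=1: 114.954.
Correction k=2: B_{4}/4! · (f^{(3)}(43) − f^{(3)}(7)) = −1/720 · (2.51550e-05 − 0.00583090) = 8.06354e-06.
After k=2: 114.954.
Correction k=3: B_{6}/6! · (f^{(5)}(43) − f^{(5)}(7)) = 1/30240 · (1.63256e-07 − 0.00142798) = -4.72160e-08.

S_3 ≈ 114.954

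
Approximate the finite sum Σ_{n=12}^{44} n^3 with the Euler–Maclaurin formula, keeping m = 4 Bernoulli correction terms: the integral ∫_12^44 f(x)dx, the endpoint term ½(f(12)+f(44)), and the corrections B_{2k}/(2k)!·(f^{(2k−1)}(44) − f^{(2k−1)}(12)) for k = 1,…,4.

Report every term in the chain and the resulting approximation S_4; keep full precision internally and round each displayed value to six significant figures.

∫_12^44 x^3 dx evaluates to 931840.
½[f(12) + f(44)] = ½[1728.00 + 85184.0] = 43456.0.
Integral + boundary = 975296.
Order-1 term: 1/12 · (5808.00 − 432.000) = 448.000.
Running total after k=1: 975744.
Order-2 term: −1/720 · (6.00000 − 6.00000) = 0.00000.
Running total after k=2: 975744.
Order-3 term: 1/30240 · (0.00000 − 0.00000) = 0.00000.
Running total after k=3: 975744.
Order-4 term: −1/1209600 · (0.00000 − 0.00000) = 0.00000.

S_4 ≈ 975744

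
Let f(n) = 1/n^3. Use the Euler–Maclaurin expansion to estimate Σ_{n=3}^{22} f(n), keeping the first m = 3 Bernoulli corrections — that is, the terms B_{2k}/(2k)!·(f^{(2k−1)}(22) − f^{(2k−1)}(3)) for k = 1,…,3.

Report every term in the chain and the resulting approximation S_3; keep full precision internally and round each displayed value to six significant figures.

S_3 ≈ 0.0760717

Integral: ∫_3^22 1/x^3 dx = 0.0545225.
Boundary: ½(f(3) + f(22)) = ½(0.0370370 + 9.39144e-05) = 0.0185655.
Running total after boundary: 0.0730880.
Correction k=1: B_{2}/2! · (f^{(1)}(22) − f^{(1)}(3)) = 1/12 · (-1.28065e-05 − (-0.0370370)) = 0.00308535.
Running total after k=1: 0.0761733.
Correction k=2: B_{4}/4! · (f^{(3)}(22) − f^{(3)}(3)) = −1/720 · (-5.29194e-07 − (-0.0823045)) = -0.000114311.
Running total after k=2: 0.0760590.
Correction k=3: B_{6}/6! · (f^{(5)}(22) − f^{(5)}(3)) = 1/30240 · (-4.59218e-08 − (-0.384088)) = 1.27013e-05.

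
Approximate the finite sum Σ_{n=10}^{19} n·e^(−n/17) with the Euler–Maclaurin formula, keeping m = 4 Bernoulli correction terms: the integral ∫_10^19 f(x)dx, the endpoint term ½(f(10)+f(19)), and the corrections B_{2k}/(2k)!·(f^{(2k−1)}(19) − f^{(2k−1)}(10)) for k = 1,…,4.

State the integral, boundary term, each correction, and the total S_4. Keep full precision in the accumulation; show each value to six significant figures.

∫_10^19 x·e^(−x/17) dx evaluates to 54.7320.
½[f(10) + f(19)] = ½[5.55306 + 6.21392] = 5.88349.
Running total after boundary: 60.6155.
Correction k=1: B_{2}/2! · (f^{(1)}(19) − f^{(1)}(10)) = 1/12 · (-0.0384763 − 0.228656) = -0.0222610.
Running total after k=1: 60.5932.
Correction k=2: B_{4}/4! · (f^{(3)}(19) − f^{(3)}(10)) = −1/720 · (0.00213017 − 0.00463415) = 3.47774e-06.
Running total after k=2: 60.5932.
Correction k=3: B_{6}/6! · (f^{(5)}(19) − f^{(5)}(10)) = 1/30240 · (1.52024e-05 − 2.93325e-05) = -4.67267e-10.
Running total after k=3: 60.5932.
Correction k=4: B_{8}/8! · (f^{(7)}(19) − f^{(7)}(10)) = −1/1209600 · (7.97021e-08 − 1.47508e-07) = 5.60568e-14.

S_4 ≈ 60.5932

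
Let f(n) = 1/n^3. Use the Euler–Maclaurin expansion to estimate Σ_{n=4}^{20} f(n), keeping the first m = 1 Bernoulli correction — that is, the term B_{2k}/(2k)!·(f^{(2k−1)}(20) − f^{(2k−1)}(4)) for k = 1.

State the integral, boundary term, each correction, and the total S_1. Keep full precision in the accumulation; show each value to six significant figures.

Integral: ∫_4^20 1/x^3 dx = 0.0300000.
Endpoint term: (f(4) + f(20))/2 = (0.0156250 + 0.000125000)/2 = 0.00787500.
So far: 0.0378750.
Order-1 term: 1/12 · (-1.87500e-05 − (-0.0117188)) = 0.000975000.

S_1 ≈ 0.0388500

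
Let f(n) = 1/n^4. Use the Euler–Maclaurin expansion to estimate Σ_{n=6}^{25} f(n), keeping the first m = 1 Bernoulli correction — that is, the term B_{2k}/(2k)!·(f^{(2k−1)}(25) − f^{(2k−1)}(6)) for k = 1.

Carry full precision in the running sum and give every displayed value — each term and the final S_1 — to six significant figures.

S_1 ≈ 0.00195179

∫_6^25 1/x^4 dx evaluates to 0.00152188.
Endpoint term: (f(6) + f(25))/2 = (0.000771605 + 2.56000e-06)/2 = 0.000387082.
Running total after boundary: 0.00190896.
Order-1 term: 1/12 · (-4.09600e-07 − (-0.000514403)) = 4.28328e-05.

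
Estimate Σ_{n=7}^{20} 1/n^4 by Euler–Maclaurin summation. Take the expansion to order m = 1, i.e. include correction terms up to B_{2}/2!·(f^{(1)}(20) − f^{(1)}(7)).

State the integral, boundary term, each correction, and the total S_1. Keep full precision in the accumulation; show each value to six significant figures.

The integral term ∫_7^20 1/x^4 dx = 0.000930151.
Endpoint term: (f(7) + f(20))/2 = (0.000416493 + 6.25000e-06)/2 = 0.000211372.
Integral + boundary = 0.00114152.
k=1: B_{2}/(2)! × [f^{(1)}(20) − f^{(1)}(7)] = 1/12 × (-1.25000e-06 − (-0.000237996)) = 1.97288e-05.

S_1 ≈ 0.00116125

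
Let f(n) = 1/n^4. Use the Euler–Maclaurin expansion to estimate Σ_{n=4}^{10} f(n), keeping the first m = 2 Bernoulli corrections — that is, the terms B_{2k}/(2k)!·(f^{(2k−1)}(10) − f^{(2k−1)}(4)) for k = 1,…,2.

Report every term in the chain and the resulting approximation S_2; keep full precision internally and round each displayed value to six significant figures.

S_2 ≈ 0.00719016

The integral term ∫_4^10 1/x^4 dx = 0.00487500.
½[f(4) + f(10)] = ½[0.00390625 + 0.000100000] = 0.00200313.
Integral + boundary = 0.00687813.
Correction k=1: B_{2}/2! · (f^{(1)}(10) − f^{(1)}(4)) = 1/12 · (-4.00000e-05 − (-0.00390625)) = 0.000322187.
After k=1: 0.00720031.
Correction k=2: B_{4}/4! · (f^{(3)}(10) − f^{(3)}(4)) = −1/720 · (-1.20000e-05 − (-0.00732422)) = -1.01559e-05.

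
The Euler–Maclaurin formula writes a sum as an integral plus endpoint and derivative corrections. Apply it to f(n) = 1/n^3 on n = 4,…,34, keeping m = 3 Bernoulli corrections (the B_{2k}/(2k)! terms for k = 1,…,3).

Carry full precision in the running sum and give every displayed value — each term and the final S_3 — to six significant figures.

S_3 ≈ 0.0396000

Integral: ∫_4^34 1/x^3 dx = 0.0308175.
Boundary: ½(f(4) + f(34)) = ½(0.0156250 + 2.54427e-05) = 0.00782522.
So far: 0.0386427.
Correction k=1: B_{2}/2! · (f^{(1)}(34) − f^{(1)}(4)) = 1/12 · (-2.24494e-06 − (-0.0117188)) = 0.000976375.
Running total after k=1: 0.0396191.
Correction k=2: B_{4}/4! · (f^{(3)}(34) − f^{(3)}(4)) = −1/720 · (-3.88399e-08 − (-0.0146484)) = -2.03450e-05.
Running total after k=2: 0.0395987.
Correction k=3: B_{6}/6! · (f^{(5)}(34) − f^{(5)}(4)) = 1/30240 · (-1.41114e-09 − (-0.0384521)) = 1.27157e-06.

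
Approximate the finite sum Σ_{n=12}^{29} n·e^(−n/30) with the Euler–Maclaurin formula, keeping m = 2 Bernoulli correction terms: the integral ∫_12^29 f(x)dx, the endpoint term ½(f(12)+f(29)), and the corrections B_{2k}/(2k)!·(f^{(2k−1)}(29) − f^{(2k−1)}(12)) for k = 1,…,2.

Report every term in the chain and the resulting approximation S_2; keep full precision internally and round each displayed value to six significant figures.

∫_12^29 x·e^(−x/30) dx evaluates to 171.386.
Endpoint term: (f(12) + f(29))/2 = (8.04384 + 11.0301)/2 = 9.53698.
So far: 180.923.
k=1: B_{2}/(2)! × [f^{(1)}(29) − f^{(1)}(12)] = 1/12 × (0.0126783 − 0.402192) = -0.0324595.
After k=1: 180.890.
k=2: B_{4}/(4)! × [f^{(3)}(29) − f^{(3)}(12)] = −1/720 × (0.000859306 − 0.00193648) = 1.49607e-06.

S_2 ≈ 180.890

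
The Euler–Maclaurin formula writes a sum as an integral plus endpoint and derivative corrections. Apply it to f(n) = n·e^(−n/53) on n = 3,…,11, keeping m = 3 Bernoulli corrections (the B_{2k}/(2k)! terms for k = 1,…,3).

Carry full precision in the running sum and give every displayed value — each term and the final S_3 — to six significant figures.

S_3 ≈ 54.2781

∫_3^11 x·e^(−x/53) dx evaluates to 48.4122.
½[f(3) + f(11)] = ½[2.83491 + 8.93832] = 5.88661.
Integral + boundary = 54.2988.
Correction k=1: B_{2}/2! · (f^{(1)}(11) − f^{(1)}(3)) = 1/12 · (0.643927 − 0.891480) = -0.0206294.
After k=1: 54.2781.
Correction k=2: B_{4}/4! · (f^{(3)}(11) − f^{(3)}(3)) = −1/720 · (0.000807788 − 0.000990180) = 2.53322e-07.
After k=2: 54.2781.
Correction k=3: B_{6}/6! · (f^{(5)}(11) − f^{(5)}(3)) = 1/30240 · (4.93535e-07 − 5.92024e-07) = -3.25691e-12.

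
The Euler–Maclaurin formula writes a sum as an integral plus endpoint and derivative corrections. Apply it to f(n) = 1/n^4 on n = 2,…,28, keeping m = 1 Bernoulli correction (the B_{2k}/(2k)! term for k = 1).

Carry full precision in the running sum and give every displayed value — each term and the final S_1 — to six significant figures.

S_1 ≈ 0.0833189

Integral: ∫_2^28 1/x^4 dx = 0.0416515.
½[f(2) + f(28)] = ½[0.0625000 + 1.62693e-06] = 0.0312508.
Integral + boundary = 0.0729023.
Correction k=1: B_{2}/2! · (f^{(1)}(28) − f^{(1)}(2)) = 1/12 · (-2.32418e-07 − (-0.125000)) = 0.0104166.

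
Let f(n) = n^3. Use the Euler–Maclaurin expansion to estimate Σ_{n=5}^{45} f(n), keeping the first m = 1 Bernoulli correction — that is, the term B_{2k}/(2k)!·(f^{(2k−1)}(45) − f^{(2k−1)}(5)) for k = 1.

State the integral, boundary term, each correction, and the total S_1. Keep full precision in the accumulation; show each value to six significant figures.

S_1 ≈ 1.07112e+06

∫_5^45 x^3 dx evaluates to 1.02500e+06.
½[f(5) + f(45)] = ½[125.000 + 91125.0] = 45625.0.
Integral + boundary = 1.07062e+06.
Order-1 term: 1/12 · (6075.00 − 75.0000) = 500.000.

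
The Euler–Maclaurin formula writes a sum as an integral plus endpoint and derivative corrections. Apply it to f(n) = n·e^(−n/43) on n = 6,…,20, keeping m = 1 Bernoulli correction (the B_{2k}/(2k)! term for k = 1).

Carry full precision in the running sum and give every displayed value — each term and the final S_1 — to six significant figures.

∫_6^20 x·e^(−x/43) dx evaluates to 131.170.
Endpoint term: (f(6) + f(20))/2 = (5.21858 + 12.5612)/2 = 8.88991.
Running total after boundary: 140.060.
Order-1 term: 1/12 · (0.335940 − 0.748400) = -0.0343717.

S_1 ≈ 140.025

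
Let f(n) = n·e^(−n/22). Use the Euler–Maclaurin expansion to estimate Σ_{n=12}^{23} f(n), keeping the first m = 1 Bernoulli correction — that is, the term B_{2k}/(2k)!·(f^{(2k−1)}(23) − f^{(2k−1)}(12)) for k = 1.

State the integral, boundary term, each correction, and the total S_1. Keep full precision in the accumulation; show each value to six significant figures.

Integral: ∫_12^23 x·e^(−x/22) dx = 85.5079.
Boundary: ½(f(12) + f(23)) = ½(6.95494 + 8.08524) = 7.52009.
So far: 93.0280.
Correction k=1: B_{2}/2! · (f^{(1)}(23) − f^{(1)}(12)) = 1/12 · (-0.0159787 − 0.263445) = -0.0232853.

S_1 ≈ 93.0047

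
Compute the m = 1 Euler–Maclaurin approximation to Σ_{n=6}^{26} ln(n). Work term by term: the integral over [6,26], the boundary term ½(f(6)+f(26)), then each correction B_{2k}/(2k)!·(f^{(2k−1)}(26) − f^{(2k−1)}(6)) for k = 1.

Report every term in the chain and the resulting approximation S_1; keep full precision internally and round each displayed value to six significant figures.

S_1 ≈ 56.4742

∫_6^26 ln(x) dx evaluates to 53.9600.
½[f(6) + f(26)] = ½[1.79176 + 3.25810] = 2.52493.
So far: 56.4849.
Correction k=1: B_{2}/2! · (f^{(1)}(26) − f^{(1)}(6)) = 1/12 · (0.0384615 − 0.166667) = -0.0106838.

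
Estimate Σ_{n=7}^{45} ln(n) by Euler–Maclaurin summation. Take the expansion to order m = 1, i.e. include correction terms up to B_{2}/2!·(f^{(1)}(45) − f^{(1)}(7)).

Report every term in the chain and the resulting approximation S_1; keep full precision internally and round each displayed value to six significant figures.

S_1 ≈ 122.545

The integral term ∫_7^45 ln(x) dx = 119.678.
Boundary: ½(f(7) + f(45)) = ½(1.94591 + 3.80666) = 2.87629.
Integral + boundary = 122.555.
Order-1 term: 1/12 · (0.0222222 − 0.142857) = -0.0100529.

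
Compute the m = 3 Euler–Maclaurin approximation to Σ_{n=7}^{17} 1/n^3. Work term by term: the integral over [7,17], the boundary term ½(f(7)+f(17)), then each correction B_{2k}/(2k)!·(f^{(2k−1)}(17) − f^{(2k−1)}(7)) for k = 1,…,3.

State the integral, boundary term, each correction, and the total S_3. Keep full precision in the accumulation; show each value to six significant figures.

S_3 ≈ 0.0101339

∫_7^17 1/x^3 dx evaluates to 0.00847398.
Endpoint term: (f(7) + f(17))/2 = (0.00291545 + 0.000203542)/2 = 0.00155950.
So far: 0.0100335.
k=1: B_{2}/(2)! × [f^{(1)}(17) − f^{(1)}(7)] = 1/12 × (-3.59191e-05 − (-0.00124948)) = 0.000101130.
After k=1: 0.0101346.
k=2: B_{4}/(4)! × [f^{(3)}(17) − f^{(3)}(7)] = −1/720 × (-2.48575e-06 − (-0.000509992)) = -7.04869e-07.
After k=2: 0.0101339.
k=3: B_{6}/(6)! × [f^{(5)}(17) − f^{(5)}(7)] = 1/30240 × (-3.61251e-07 − (-0.000437136)) = 1.44436e-08.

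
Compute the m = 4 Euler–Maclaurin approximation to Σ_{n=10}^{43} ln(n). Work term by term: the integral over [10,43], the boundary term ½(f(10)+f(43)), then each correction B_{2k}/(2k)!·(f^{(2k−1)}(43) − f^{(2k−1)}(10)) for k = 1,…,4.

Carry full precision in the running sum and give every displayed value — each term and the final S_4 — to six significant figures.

The integral term ∫_10^43 ln(x) dx = 105.706.
Boundary: ½(f(10) + f(43)) = ½(2.30259 + 3.76120) = 3.03189.
Running total after boundary: 108.738.
Order-1 term: 1/12 · (0.0232558 − 0.100000) = -0.00639535.
Partial sum through k=1: 108.731.
Order-2 term: −1/720 · (2.51550e-05 − 0.00200000) = 2.74284e-06.
Partial sum through k=2: 108.731.
Order-3 term: 1/30240 · (1.63256e-07 − 0.000240000) = -7.93111e-09.
Partial sum through k=3: 108.731.
Order-4 term: −1/1209600 · (2.64883e-09 − 7.20000e-05) = 5.95216e-11.

S_4 ≈ 108.731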